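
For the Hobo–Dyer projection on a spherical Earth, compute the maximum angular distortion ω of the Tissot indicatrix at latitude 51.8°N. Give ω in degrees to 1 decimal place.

28.3°

The Hobo–Dyer projection is cylindrical equal-area with φ₀ = 37.5°. For cylindrical equal-area with standard parallel φ₀, h = cos φ / cos φ₀ and k = cos φ₀ / cos φ, so h·k = 1.
At 51.8°: h = 0.7795, k = 1.283; principal scales a = 1.283, b = 0.7795.
sin(ω/2) = (a − b)/(a + b) = 0.5034/2.062 = 0.2441, so ω = 2 arcsin(0.2441) ≈ 28.3°.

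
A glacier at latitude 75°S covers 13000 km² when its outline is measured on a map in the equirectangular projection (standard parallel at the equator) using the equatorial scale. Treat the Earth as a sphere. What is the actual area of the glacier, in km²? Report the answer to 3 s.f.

For the equirectangular projection with φ₀ = 0 (plate carrée), h = 1 along meridians and k = sec φ along parallels.
Areal scale = h·k = 1 × sec φ; at 75°, h = 1.000, k = 3.864, so h·k = 3.864.
True area = apparent / (areal scale) = 13000 / 3.864 ≈ 3360 km².

3360 km²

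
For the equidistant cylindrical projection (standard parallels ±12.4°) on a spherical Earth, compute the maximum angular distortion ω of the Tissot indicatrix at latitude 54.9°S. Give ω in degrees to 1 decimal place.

The equidistant cylindrical projection with φ₀ = 12.4° has h = 1 (meridians true) and k = cos φ₀ / cos φ along parallels.
At 54.9°: h = 1.000, k = 1.699; principal scales a = 1.699, b = 1.000.
sin(ω/2) = (a − b)/(a + b) = 0.6985/2.699 = 0.2589, so ω = 2 arcsin(0.2589) ≈ 30.0°.

30.0°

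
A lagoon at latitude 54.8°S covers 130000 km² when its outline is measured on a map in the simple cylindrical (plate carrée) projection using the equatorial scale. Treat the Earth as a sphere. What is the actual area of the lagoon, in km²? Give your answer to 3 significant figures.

In the plate carrée (x = Rλ, y = Rφ), meridians are true-scale (h = 1) and parallels are stretched by k = sec φ.
Areal scale = h·k = 1 × sec φ; at 54.8°, h = 1.000, k = 1.735, so h·k = 1.735.
True area = apparent / (areal scale) = 130000 / 1.735 ≈ 74900 km².

74900 km²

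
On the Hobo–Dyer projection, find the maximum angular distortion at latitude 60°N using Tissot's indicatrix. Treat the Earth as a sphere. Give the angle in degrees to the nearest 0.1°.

Hobo–Dyer is a cylindrical equal-area projection with standard parallels at ±37.5°. Cylindrical equal-area (φ₀ = 37.5°): h = cos φ / cos 37.5° along meridians, k = cos 37.5° / cos φ along parallels; h·k = 1.
At 60°: h = 0.6302, k = 1.587; principal scales a = 1.587, b = 0.6302.
sin(ω/2) = (a − b)/(a + b) = 0.9565/2.217 = 0.4314, so ω = 2 arcsin(0.4314) ≈ 51.1°.

51.1°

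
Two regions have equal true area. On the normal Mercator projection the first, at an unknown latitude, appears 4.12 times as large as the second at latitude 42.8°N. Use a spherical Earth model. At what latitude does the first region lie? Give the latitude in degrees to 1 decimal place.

On Mercator, (apparent₁)/(apparent₂) = sec²φ₁ / sec²φ₂ when true areas are equal.
cos²φ₂ / cos²φ₁ = 4.12  ⇒  cos φ₁ = cos 42.8° / √4.12 = 0.7337/2.030 = 0.3615.
φ₁ = arccos(0.3615) ≈ 68.8°.

68.8°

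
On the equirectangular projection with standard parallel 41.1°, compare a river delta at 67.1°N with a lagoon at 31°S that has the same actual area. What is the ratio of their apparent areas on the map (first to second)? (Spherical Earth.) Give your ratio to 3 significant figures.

In the equirectangular projection with standard parallel φ₀ = 41.1° (x = Rλ cos φ₀, y = Rφ), meridians are true-scale (h = 1) and the parallel scale is k = cos φ₀ / cos φ.
Areal scale at 67.1°: h·k = 1.000 × 1.937 = 1.937.
Areal scale at 31°: h·k = 1.000 × 0.8791 = 0.8791.
Ratio = 1.937/0.8791 ≈ 2.20.

2.20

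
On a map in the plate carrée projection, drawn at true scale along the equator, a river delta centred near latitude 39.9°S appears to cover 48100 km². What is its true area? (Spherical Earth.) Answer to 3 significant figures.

In the plate carrée (x = Rλ, y = Rφ), meridians are true-scale (h = 1) and parallels are stretched by k = sec φ.
Areal scale = h·k = 1 × sec φ; at 39.9°, h = 1.000, k = 1.304, so h·k = 1.304.
True area = apparent / (areal scale) = 48100 / 1.304 ≈ 36900 km².

36900 km²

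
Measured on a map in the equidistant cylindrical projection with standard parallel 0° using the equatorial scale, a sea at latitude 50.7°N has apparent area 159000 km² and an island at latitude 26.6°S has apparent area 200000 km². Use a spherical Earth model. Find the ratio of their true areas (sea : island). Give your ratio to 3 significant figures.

0.563

On the plate carrée, areal scale = h·k = 1 × sec φ, so true area = apparent × cos φ.
True area of sea: 159000 × cos(50.7°) = 159000 × 0.6334 = 100700 km².
True area of island: 200000 × cos(26.6°) = 200000 × 0.8942 = 178800 km².
Ratio = 100700 / 178800 ≈ 0.563.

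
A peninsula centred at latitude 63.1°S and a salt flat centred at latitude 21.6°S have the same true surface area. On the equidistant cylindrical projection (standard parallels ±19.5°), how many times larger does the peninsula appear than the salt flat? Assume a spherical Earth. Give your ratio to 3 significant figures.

2.06

With standard parallel φ₀ = 19.5°, the equirectangular projection gives x = Rλ cos φ₀, y = Rφ, so h = 1 and k = cos 19.5° / cos φ.
Areal scale at 63.1°: h·k = 1.000 × 2.083 = 2.083.
Areal scale at 21.6°: h·k = 1.000 × 1.014 = 1.014.
Ratio = 2.083/1.014 ≈ 2.06.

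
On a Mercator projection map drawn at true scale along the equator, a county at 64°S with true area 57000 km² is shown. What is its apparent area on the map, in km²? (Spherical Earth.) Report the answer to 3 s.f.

297000 km²

For Mercator, h = k = sec φ (a conformal cylindrical projection has a single point scale, 1/cos φ).
Areal scale = k² = sec²φ = 1/cos²(64°) = 1/0.4384² = 5.204.
Apparent area = 57000 × 5.204 ≈ 297000 km².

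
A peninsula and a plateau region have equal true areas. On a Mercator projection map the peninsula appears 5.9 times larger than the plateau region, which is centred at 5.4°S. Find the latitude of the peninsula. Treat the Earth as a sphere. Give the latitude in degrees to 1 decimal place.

On Mercator, (apparent₁)/(apparent₂) = sec²φ₁ / sec²φ₂ when true areas are equal.
cos²φ₂ / cos²φ₁ = 5.9  ⇒  cos φ₁ = cos 5.4° / √5.9 = 0.9956/2.429 = 0.4099.
φ₁ = arccos(0.4099) ≈ 65.8°.

65.8°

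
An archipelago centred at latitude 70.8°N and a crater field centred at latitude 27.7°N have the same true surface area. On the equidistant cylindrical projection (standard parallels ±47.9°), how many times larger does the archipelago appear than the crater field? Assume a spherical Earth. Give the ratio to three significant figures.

With standard parallel φ₀ = 47.9°, the equirectangular projection gives x = Rλ cos φ₀, y = Rφ, so h = 1 and k = cos 47.9° / cos φ.
Areal scale at 70.8°: h·k = 1.000 × 2.039 = 2.039.
Areal scale at 27.7°: h·k = 1.000 × 0.7572 = 0.7572.
Ratio = 2.039/0.7572 ≈ 2.69.

2.69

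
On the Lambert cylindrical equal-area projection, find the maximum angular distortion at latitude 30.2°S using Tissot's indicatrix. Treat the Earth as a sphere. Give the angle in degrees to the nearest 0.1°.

The Lambert cylindrical equal-area projection is the cylindrical equal-area projection with its standard parallel at the equator (φ₀ = 0). For cylindrical equal-area with standard parallel φ₀, h = cos φ / cos φ₀ and k = cos φ₀ / cos φ, so h·k = 1.
At 30.2°: h = 0.8643, k = 1.157; principal scales a = 1.157, b = 0.8643.
sin(ω/2) = (a − b)/(a + b) = 0.2928/2.021 = 0.1448, so ω = 2 arcsin(0.1448) ≈ 16.7°.

16.7°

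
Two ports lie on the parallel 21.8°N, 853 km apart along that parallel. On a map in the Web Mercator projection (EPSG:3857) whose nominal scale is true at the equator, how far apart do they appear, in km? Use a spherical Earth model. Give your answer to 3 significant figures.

Mercator is conformal, so the point scale is isotropic: h = k = sec φ = 1/cos φ.
Along the parallel, k = sec 21.8° = 1/0.9285 = 1.077.
Map distance = 853 × 1.077 ≈ 919 km.

919 km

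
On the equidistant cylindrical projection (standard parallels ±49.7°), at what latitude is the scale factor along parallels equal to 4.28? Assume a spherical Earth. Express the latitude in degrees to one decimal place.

The equidistant cylindrical projection with φ₀ = 49.7° has h = 1 (meridians true) and k = cos φ₀ / cos φ along parallels.
k = cos φ₀ / cos φ = 4.28  ⇒  cos φ = cos 49.7° / 4.28 = 0.1511.
φ = arccos(0.1511) ≈ 81.3°.

81.3°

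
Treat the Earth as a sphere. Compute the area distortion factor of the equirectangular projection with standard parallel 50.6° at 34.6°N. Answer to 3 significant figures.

In the equirectangular projection with standard parallel φ₀ = 50.6° (x = Rλ cos φ₀, y = Rφ), meridians are true-scale (h = 1) and the parallel scale is k = cos φ₀ / cos φ.
Areal scale = h·k = 1 × cos φ₀ / cos φ; at 34.6°, h = 1.000, k = 0.7711, so h·k = 0.7711.

0.771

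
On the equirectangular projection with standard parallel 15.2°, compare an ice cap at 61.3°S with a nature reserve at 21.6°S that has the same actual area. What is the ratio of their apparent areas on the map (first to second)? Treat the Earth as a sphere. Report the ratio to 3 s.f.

1.94

The equidistant cylindrical projection with φ₀ = 15.2° has h = 1 (meridians true) and k = cos φ₀ / cos φ along parallels.
Areal scale at 61.3°: h·k = 1.000 × 2.010 = 2.010.
Areal scale at 21.6°: h·k = 1.000 × 1.038 = 1.038.
Ratio = 2.010/1.038 ≈ 1.94.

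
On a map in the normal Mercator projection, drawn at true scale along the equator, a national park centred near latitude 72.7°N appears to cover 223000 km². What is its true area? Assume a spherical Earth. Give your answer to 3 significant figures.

19700 km²

For Mercator, h = k = sec φ (a conformal cylindrical projection has a single point scale, 1/cos φ).
Areal scale = k² = sec²φ = 1/cos²(72.7°) = 1/0.2974² = 11.31.
True area = apparent / (areal scale) = 223000 / 11.31 ≈ 19700 km².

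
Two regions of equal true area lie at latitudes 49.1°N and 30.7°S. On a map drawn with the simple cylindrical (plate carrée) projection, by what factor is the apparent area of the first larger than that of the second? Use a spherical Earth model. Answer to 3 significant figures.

1.31

Plate carrée maps x = Rλ, y = Rφ. The meridian scale is h = 1 and the parallel scale is k = 1/cos φ = sec φ.
Areal scale at 49.1°: h·k = 1.000 × 1.527 = 1.527.
Areal scale at 30.7°: h·k = 1.000 × 1.163 = 1.163.
Ratio = 1.527/1.163 ≈ 1.31.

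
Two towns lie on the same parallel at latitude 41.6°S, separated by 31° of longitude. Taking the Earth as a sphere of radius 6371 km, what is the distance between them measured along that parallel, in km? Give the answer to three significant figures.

2580 km

Arc length along a parallel = R cos φ · Δλ (with Δλ in radians).
= 6371 × cos 41.6° × (31° × π/180) = 6371 × 0.7478 × 0.5411 ≈ 2580 km.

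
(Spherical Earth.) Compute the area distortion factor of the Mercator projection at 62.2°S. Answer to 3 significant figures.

4.60

The Mercator projection is conformal; its linear scale factor is the same in every direction and equals sec φ = 1/cos φ.
Areal scale = k² = sec²φ = 1/cos²(62.2°) = 1/0.4664² = 4.597.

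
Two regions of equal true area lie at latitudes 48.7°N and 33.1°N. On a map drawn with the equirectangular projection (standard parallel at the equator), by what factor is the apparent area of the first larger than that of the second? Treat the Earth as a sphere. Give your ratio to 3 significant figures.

1.27

Plate carrée maps x = Rλ, y = Rφ. The meridian scale is h = 1 and the parallel scale is k = 1/cos φ = sec φ.
Areal scale at 48.7°: h·k = 1.000 × 1.515 = 1.515.
Areal scale at 33.1°: h·k = 1.000 × 1.194 = 1.194.
Ratio = 1.515/1.194 ≈ 1.27.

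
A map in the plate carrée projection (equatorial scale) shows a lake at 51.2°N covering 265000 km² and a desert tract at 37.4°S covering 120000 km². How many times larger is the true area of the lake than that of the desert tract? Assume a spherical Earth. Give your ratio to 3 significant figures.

1.74

On the plate carrée, areal scale = h·k = 1 × sec φ, so true area = apparent × cos φ.
True area of lake: 265000 × cos(51.2°) = 265000 × 0.6266 = 166100 km².
True area of desert tract: 120000 × cos(37.4°) = 120000 × 0.7944 = 95330 km².
Ratio = 166100 / 95330 ≈ 1.74.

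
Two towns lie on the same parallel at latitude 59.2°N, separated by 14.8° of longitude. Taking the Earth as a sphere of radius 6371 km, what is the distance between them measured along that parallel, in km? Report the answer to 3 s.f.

843 km

Arc length along a parallel = R cos φ · Δλ (with Δλ in radians).
= 6371 × cos 59.2° × (14.8° × π/180) = 6371 × 0.5120 × 0.2583 ≈ 843 km.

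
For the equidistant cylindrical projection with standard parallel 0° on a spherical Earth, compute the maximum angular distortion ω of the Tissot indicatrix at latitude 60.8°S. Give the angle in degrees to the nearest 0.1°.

For the equirectangular projection with φ₀ = 0 (plate carrée), h = 1 along meridians and k = sec φ along parallels.
At 60.8°: h = 1.000, k = 2.050; principal scales a = 2.050, b = 1.000.
sin(ω/2) = (a − b)/(a + b) = 1.050/3.050 = 0.3442, so ω = 2 arcsin(0.3442) ≈ 40.3°.

40.3°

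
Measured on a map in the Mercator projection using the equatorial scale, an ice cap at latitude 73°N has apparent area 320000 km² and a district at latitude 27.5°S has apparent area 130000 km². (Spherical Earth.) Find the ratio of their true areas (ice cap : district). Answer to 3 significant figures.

0.267

Since Mercator area scale is 1/cos²φ, the true area equals the apparent area multiplied by cos²φ.
True area of ice cap: 320000 × cos²(73°) = 320000 × 0.08548 = 27350 km².
True area of district: 130000 × cos²(27.5°) = 130000 × 0.7868 = 102300 km².
Ratio = 27350 / 102300 ≈ 0.267.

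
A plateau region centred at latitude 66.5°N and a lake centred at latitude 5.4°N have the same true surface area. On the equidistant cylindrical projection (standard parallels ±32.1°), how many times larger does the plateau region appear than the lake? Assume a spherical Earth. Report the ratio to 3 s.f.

2.50

With standard parallel φ₀ = 32.1°, the equirectangular projection gives x = Rλ cos φ₀, y = Rφ, so h = 1 and k = cos 32.1° / cos φ.
Areal scale at 66.5°: h·k = 1.000 × 2.124 = 2.124.
Areal scale at 5.4°: h·k = 1.000 × 0.8509 = 0.8509.
Ratio = 2.124/0.8509 ≈ 2.50.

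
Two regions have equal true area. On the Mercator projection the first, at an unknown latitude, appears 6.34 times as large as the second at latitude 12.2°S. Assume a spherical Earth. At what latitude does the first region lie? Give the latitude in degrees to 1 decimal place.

For equal true areas on Mercator, apparent areas scale as sec²φ, so the ratio is cos²φ₂ / cos²φ₁.
cos²φ₂ / cos²φ₁ = 6.34  ⇒  cos φ₁ = cos 12.2° / √6.34 = 0.9774/2.518 = 0.3882.
φ₁ = arccos(0.3882) ≈ 67.2°.

67.2°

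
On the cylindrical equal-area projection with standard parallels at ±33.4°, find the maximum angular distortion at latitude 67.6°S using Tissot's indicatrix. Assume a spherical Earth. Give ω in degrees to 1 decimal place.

For cylindrical equal-area with standard parallel φ₀, h = cos φ / cos φ₀ and k = cos φ₀ / cos φ, so h·k = 1.
At 67.6°: h = 0.4565, k = 2.191; principal scales a = 2.191, b = 0.4565.
sin(ω/2) = (a − b)/(a + b) = 1.734/2.647 = 0.6551, so ω = 2 arcsin(0.6551) ≈ 81.9°.

81.9°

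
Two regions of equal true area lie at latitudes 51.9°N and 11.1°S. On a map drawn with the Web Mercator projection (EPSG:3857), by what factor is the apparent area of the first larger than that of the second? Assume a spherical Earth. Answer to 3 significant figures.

Mercator areal scale is sec²φ.
At 51.9°: sec²(51.9°) = 1/0.6170² = 2.627.
At 11.1°: sec²(11.1°) = 1/0.9813² = 1.038.
Ratio = 2.627/1.038 = cos²(11.1°)/cos²(51.9°) ≈ 2.53.

2.53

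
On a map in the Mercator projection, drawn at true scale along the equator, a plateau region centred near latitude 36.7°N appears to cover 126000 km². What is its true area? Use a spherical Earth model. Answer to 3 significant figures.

Mercator is conformal, so the point scale is isotropic: h = k = sec φ = 1/cos φ.
Areal scale = k² = sec²φ = 1/cos²(36.7°) = 1/0.8018² = 1.556.
True area = apparent / (areal scale) = 126000 / 1.556 ≈ 81000 km².

81000 km²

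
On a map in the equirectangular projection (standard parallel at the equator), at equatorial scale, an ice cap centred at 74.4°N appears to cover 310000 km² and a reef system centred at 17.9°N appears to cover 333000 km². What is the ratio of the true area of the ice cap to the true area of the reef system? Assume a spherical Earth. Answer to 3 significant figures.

0.263

Plate carrée has h = 1 and k = sec φ, giving areal scale sec φ; true area = (apparent area) · cos φ.
True area of ice cap: 310000 × cos(74.4°) = 310000 × 0.2689 = 83370 km².
True area of reef system: 333000 × cos(17.9°) = 333000 × 0.9516 = 316900 km².
Ratio = 83370 / 316900 ≈ 0.263.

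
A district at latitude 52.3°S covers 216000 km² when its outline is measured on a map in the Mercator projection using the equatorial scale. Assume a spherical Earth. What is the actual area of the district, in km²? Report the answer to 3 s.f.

80800 km²

For Mercator, h = k = sec φ (a conformal cylindrical projection has a single point scale, 1/cos φ).
Areal scale = k² = sec²φ = 1/cos²(52.3°) = 1/0.6115² = 2.674.
True area = apparent / (areal scale) = 216000 / 2.674 ≈ 80800 km².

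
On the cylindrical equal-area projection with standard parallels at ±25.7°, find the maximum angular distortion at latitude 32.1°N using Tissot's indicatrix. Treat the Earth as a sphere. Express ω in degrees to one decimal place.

7.1°

A cylindrical equal-area projection with standard parallel φ₀ has meridian scale h = cos φ / cos φ₀ and parallel scale k = cos φ₀ / cos φ (so areas are preserved, h·k = 1).
At 32.1°: h = 0.9401, k = 1.064; principal scales a = 1.064, b = 0.9401.
sin(ω/2) = (a − b)/(a + b) = 0.1236/2.004 = 0.06167, so ω = 2 arcsin(0.06167) ≈ 7.1°.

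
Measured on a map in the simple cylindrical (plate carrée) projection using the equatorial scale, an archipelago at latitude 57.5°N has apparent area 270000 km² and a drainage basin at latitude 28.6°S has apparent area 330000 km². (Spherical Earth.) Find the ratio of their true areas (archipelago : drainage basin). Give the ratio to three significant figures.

0.501

Plate carrée has h = 1 and k = sec φ, giving areal scale sec φ; true area = (apparent area) · cos φ.
True area of archipelago: 270000 × cos(57.5°) = 270000 × 0.5373 = 145100 km².
True area of drainage basin: 330000 × cos(28.6°) = 330000 × 0.8780 = 289700 km².
Ratio = 145100 / 289700 ≈ 0.501.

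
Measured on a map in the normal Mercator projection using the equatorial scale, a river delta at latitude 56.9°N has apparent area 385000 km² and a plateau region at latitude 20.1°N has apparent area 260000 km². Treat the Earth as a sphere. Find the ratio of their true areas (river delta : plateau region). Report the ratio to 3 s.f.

0.501

Mercator's areal exaggeration is sec²φ; hence true area = (apparent area) · cos²φ.
True area of river delta: 385000 × cos²(56.9°) = 385000 × 0.2982 = 114800 km².
True area of plateau region: 260000 × cos²(20.1°) = 260000 × 0.8819 = 229300 km².
Ratio = 114800 / 229300 ≈ 0.501.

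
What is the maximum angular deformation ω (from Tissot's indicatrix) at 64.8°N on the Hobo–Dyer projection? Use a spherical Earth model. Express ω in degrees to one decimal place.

67.1°

The Hobo–Dyer projection is cylindrical equal-area with φ₀ = 37.5°. For cylindrical equal-area with standard parallel φ₀, h = cos φ / cos φ₀ and k = cos φ₀ / cos φ, so h·k = 1.
At 64.8°: h = 0.5367, k = 1.863; principal scales a = 1.863, b = 0.5367.
sin(ω/2) = (a − b)/(a + b) = 1.327/2.400 = 0.5528, so ω = 2 arcsin(0.5528) ≈ 67.1°.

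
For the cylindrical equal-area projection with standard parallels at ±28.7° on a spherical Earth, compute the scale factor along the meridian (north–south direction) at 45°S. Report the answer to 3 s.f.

0.806

A cylindrical equal-area projection with standard parallel φ₀ has meridian scale h = cos φ / cos φ₀ and parallel scale k = cos φ₀ / cos φ (so areas are preserved, h·k = 1).
h = cos 45° / cos 28.7° = 0.7071/0.8771 = 0.8061.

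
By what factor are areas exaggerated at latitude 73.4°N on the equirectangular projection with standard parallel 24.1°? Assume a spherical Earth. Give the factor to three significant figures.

3.20

With standard parallel φ₀ = 24.1°, the equirectangular projection gives x = Rλ cos φ₀, y = Rφ, so h = 1 and k = cos 24.1° / cos φ.
Areal scale = h·k = 1 × cos φ₀ / cos φ; at 73.4°, h = 1.000, k = 3.195, so h·k = 3.195.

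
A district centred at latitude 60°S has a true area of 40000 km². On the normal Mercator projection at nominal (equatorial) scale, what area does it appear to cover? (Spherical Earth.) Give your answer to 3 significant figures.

160000 km²

The Mercator projection is conformal; its linear scale factor is the same in every direction and equals sec φ = 1/cos φ.
Areal scale = k² = sec²φ = 1/cos²(60°) = 1/0.5000² = 4.000.
Apparent area = 40000 × 4.000 ≈ 160000 km².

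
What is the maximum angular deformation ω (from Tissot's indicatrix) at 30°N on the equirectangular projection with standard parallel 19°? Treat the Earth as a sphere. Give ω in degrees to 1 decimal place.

5.0°

In the equirectangular projection with standard parallel φ₀ = 19° (x = Rλ cos φ₀, y = Rφ), meridians are true-scale (h = 1) and the parallel scale is k = cos φ₀ / cos φ.
At 30°: h = 1.000, k = 1.092; principal scales a = 1.092, b = 1.000.
sin(ω/2) = (a − b)/(a + b) = 0.09179/2.092 = 0.04388, so ω = 2 arcsin(0.04388) ≈ 5.0°.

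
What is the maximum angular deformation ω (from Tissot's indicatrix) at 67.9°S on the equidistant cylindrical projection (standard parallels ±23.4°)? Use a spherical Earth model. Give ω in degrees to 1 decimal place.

With standard parallel φ₀ = 23.4°, the equirectangular projection gives x = Rλ cos φ₀, y = Rφ, so h = 1 and k = cos 23.4° / cos φ.
At 67.9°: h = 1.000, k = 2.439; principal scales a = 2.439, b = 1.000.
sin(ω/2) = (a − b)/(a + b) = 1.439/3.439 = 0.4185, so ω = 2 arcsin(0.4185) ≈ 49.5°.

49.5°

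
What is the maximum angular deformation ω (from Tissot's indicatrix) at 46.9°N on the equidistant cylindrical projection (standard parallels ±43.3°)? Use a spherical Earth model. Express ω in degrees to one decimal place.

The equidistant cylindrical projection with φ₀ = 43.3° has h = 1 (meridians true) and k = cos φ₀ / cos φ along parallels.
At 46.9°: h = 1.000, k = 1.065; principal scales a = 1.065, b = 1.000.
sin(ω/2) = (a − b)/(a + b) = 0.06513/2.065 = 0.03154, so ω = 2 arcsin(0.03154) ≈ 3.6°.

3.6°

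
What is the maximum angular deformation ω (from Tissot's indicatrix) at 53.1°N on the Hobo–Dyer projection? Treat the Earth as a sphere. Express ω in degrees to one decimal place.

The Hobo–Dyer projection is cylindrical equal-area with φ₀ = 37.5°. For cylindrical equal-area with standard parallel φ₀, h = cos φ / cos φ₀ and k = cos φ₀ / cos φ, so h·k = 1.
At 53.1°: h = 0.7568, k = 1.321; principal scales a = 1.321, b = 0.7568.
sin(ω/2) = (a − b)/(a + b) = 0.5645/2.078 = 0.2716, so ω = 2 arcsin(0.2716) ≈ 31.5°.

31.5°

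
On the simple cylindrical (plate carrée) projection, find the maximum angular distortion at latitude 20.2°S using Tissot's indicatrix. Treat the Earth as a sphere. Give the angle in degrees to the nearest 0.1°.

3.6°

Plate carrée maps x = Rλ, y = Rφ. The meridian scale is h = 1 and the parallel scale is k = 1/cos φ = sec φ.
At 20.2°: h = 1.000, k = 1.066; principal scales a = 1.066, b = 1.000.
sin(ω/2) = (a − b)/(a + b) = 0.06554/2.066 = 0.03173, so ω = 2 arcsin(0.03173) ≈ 3.6°.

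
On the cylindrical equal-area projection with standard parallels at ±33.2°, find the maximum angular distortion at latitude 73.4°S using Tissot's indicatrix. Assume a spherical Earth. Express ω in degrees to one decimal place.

A cylindrical equal-area projection with standard parallel φ₀ has meridian scale h = cos φ / cos φ₀ and parallel scale k = cos φ₀ / cos φ (so areas are preserved, h·k = 1).
At 73.4°: h = 0.3414, k = 2.929; principal scales a = 2.929, b = 0.3414.
sin(ω/2) = (a − b)/(a + b) = 2.588/3.270 = 0.7912, so ω = 2 arcsin(0.7912) ≈ 104.6°.

104.6°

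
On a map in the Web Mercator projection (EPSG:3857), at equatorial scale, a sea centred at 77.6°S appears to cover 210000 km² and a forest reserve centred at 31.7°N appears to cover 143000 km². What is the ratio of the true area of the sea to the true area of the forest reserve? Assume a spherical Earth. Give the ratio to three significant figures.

0.0935

Mercator's areal exaggeration is sec²φ; hence true area = (apparent area) · cos²φ.
True area of sea: 210000 × cos²(77.6°) = 210000 × 0.04611 = 9683 km².
True area of forest reserve: 143000 × cos²(31.7°) = 143000 × 0.7239 = 103500 km².
Ratio = 9683 / 103500 ≈ 0.0935.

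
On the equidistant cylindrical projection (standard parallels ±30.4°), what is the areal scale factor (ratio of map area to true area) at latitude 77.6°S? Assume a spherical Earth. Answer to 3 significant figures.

In the equirectangular projection with standard parallel φ₀ = 30.4° (x = Rλ cos φ₀, y = Rφ), meridians are true-scale (h = 1) and the parallel scale is k = cos φ₀ / cos φ.
Areal scale = h·k = 1 × cos φ₀ / cos φ; at 77.6°, h = 1.000, k = 4.017, so h·k = 4.017.

4.02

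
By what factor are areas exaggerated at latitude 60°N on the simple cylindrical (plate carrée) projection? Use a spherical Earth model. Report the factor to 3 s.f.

2.00

For the equirectangular projection with φ₀ = 0 (plate carrée), h = 1 along meridians and k = sec φ along parallels.
Areal scale = h·k = 1 × sec φ; at 60°, h = 1.000, k = 2.000, so h·k = 2.000.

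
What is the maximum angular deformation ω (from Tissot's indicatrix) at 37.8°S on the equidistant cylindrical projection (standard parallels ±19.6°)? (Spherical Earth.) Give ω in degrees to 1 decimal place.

10.1°

In the equirectangular projection with standard parallel φ₀ = 19.6° (x = Rλ cos φ₀, y = Rφ), meridians are true-scale (h = 1) and the parallel scale is k = cos φ₀ / cos φ.
At 37.8°: h = 1.000, k = 1.192; principal scales a = 1.192, b = 1.000.
sin(ω/2) = (a − b)/(a + b) = 0.1922/2.192 = 0.08769, so ω = 2 arcsin(0.08769) ≈ 10.1°.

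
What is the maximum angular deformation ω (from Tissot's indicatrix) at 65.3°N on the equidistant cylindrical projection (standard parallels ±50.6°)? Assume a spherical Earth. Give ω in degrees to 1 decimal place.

With standard parallel φ₀ = 50.6°, the equirectangular projection gives x = Rλ cos φ₀, y = Rφ, so h = 1 and k = cos 50.6° / cos φ.
At 65.3°: h = 1.000, k = 1.519; principal scales a = 1.519, b = 1.000.
sin(ω/2) = (a − b)/(a + b) = 0.5190/2.519 = 0.2060, so ω = 2 arcsin(0.2060) ≈ 23.8°.

23.8°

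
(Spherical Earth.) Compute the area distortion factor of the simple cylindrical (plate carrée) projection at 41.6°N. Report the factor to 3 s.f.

For the equirectangular projection with φ₀ = 0 (plate carrée), h = 1 along meridians and k = sec φ along parallels.
Areal scale = h·k = 1 × sec φ; at 41.6°, h = 1.000, k = 1.337, so h·k = 1.337.

1.34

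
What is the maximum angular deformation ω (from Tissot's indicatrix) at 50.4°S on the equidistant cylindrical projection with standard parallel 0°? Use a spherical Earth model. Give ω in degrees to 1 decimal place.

25.6°

In the plate carrée (x = Rλ, y = Rφ), meridians are true-scale (h = 1) and parallels are stretched by k = sec φ.
At 50.4°: h = 1.000, k = 1.569; principal scales a = 1.569, b = 1.000.
sin(ω/2) = (a − b)/(a + b) = 0.5688/2.569 = 0.2214, so ω = 2 arcsin(0.2214) ≈ 25.6°.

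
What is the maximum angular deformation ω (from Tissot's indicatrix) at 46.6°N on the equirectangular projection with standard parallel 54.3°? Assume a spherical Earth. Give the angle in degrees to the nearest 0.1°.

With standard parallel φ₀ = 54.3°, the equirectangular projection gives x = Rλ cos φ₀, y = Rφ, so h = 1 and k = cos 54.3° / cos φ.
At 46.6°: h = 1.000, k = 0.8493; principal scales a = 1.000, b = 0.8493.
sin(ω/2) = (a − b)/(a + b) = 0.1507/1.849 = 0.08149, so ω = 2 arcsin(0.08149) ≈ 9.3°.

9.3°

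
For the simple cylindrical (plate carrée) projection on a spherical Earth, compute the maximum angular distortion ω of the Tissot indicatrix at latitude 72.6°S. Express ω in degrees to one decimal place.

For the equirectangular projection with φ₀ = 0 (plate carrée), h = 1 along meridians and k = sec φ along parallels.
At 72.6°: h = 1.000, k = 3.344; principal scales a = 3.344, b = 1.000.
sin(ω/2) = (a − b)/(a + b) = 2.344/4.344 = 0.5396, so ω = 2 arcsin(0.5396) ≈ 65.3°.

65.3°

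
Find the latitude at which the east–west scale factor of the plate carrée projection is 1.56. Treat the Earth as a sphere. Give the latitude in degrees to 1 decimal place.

50.1°

Plate carrée: h = 1, k = sec φ along parallels.
sec φ = 1.56  ⇒  cos φ = 0.6410  ⇒  φ ≈ 50.1°.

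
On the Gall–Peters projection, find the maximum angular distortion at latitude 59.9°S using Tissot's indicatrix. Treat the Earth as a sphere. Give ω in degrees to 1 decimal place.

38.6°

The Gall–Peters projection is cylindrical equal-area with φ₀ = 45°. For cylindrical equal-area with standard parallel φ₀, h = cos φ / cos φ₀ and k = cos φ₀ / cos φ, so h·k = 1.
At 59.9°: h = 0.7092, k = 1.410; principal scales a = 1.410, b = 0.7092.
sin(ω/2) = (a − b)/(a + b) = 0.7007/2.119 = 0.3306, so ω = 2 arcsin(0.3306) ≈ 38.6°.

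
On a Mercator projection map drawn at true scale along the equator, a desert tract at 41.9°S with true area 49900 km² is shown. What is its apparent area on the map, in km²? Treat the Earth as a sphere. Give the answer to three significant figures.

90100 km²

The Mercator projection is conformal; its linear scale factor is the same in every direction and equals sec φ = 1/cos φ.
Areal scale = k² = sec²φ = 1/cos²(41.9°) = 1/0.7443² = 1.805.
Apparent area = 49900 × 1.805 ≈ 90100 km².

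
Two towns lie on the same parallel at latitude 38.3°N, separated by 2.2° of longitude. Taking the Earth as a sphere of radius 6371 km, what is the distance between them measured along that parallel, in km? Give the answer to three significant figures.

Arc length along a parallel = R cos φ · Δλ (with Δλ in radians).
= 6371 × cos 38.3° × (2.2° × π/180) = 6371 × 0.7848 × 0.03840 ≈ 192 km.

192 km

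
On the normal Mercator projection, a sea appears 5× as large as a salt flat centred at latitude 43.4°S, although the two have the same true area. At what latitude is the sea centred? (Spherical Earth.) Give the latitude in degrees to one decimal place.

71.0°

Mercator areal scale is sec²φ, so apparent-area ratio = sec²φ₁ / sec²φ₂ = cos²φ₂ / cos²φ₁.
cos²φ₂ / cos²φ₁ = 5  ⇒  cos φ₁ = cos 43.4° / √5 = 0.7266/2.236 = 0.3249.
φ₁ = arccos(0.3249) ≈ 71.0°.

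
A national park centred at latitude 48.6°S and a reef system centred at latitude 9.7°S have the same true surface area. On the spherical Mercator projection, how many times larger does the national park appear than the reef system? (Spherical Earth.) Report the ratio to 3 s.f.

Mercator is conformal with k = sec φ, so areal scale = k² = sec²φ.
At 48.6°: sec²(48.6°) = 1/0.6613² = 2.287.
At 9.7°: sec²(9.7°) = 1/0.9857² = 1.029.
Ratio = 2.287/1.029 = cos²(9.7°)/cos²(48.6°) ≈ 2.22.

2.22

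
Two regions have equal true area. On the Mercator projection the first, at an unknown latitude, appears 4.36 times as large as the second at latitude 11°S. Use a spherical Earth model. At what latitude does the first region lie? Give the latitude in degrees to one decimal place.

62.0°

For equal true areas on Mercator, apparent areas scale as sec²φ, so the ratio is cos²φ₂ / cos²φ₁.
cos²φ₂ / cos²φ₁ = 4.36  ⇒  cos φ₁ = cos 11° / √4.36 = 0.9816/2.088 = 0.4701.
φ₁ = arccos(0.4701) ≈ 62.0°.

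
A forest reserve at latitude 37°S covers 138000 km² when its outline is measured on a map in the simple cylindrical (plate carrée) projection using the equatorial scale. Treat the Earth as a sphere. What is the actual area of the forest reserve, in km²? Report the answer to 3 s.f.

In the plate carrée (x = Rλ, y = Rφ), meridians are true-scale (h = 1) and parallels are stretched by k = sec φ.
Areal scale = h·k = 1 × sec φ; at 37°, h = 1.000, k = 1.252, so h·k = 1.252.
True area = apparent / (areal scale) = 138000 / 1.252 ≈ 110000 km².

110000 km²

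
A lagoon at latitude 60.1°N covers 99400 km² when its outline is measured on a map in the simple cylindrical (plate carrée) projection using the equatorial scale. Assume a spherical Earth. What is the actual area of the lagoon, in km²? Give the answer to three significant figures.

49500 km²

Plate carrée maps x = Rλ, y = Rφ. The meridian scale is h = 1 and the parallel scale is k = 1/cos φ = sec φ.
Areal scale = h·k = 1 × sec φ; at 60.1°, h = 1.000, k = 2.006, so h·k = 2.006.
True area = apparent / (areal scale) = 99400 / 2.006 ≈ 49500 km².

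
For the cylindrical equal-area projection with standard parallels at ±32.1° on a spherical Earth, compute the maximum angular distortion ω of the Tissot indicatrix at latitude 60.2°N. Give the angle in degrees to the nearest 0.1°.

Cylindrical equal-area (φ₀ = 32.1°): h = cos φ / cos 32.1° along meridians, k = cos 32.1° / cos φ along parallels; h·k = 1.
At 60.2°: h = 0.5867, k = 1.705; principal scales a = 1.705, b = 0.5867.
sin(ω/2) = (a − b)/(a + b) = 1.118/2.291 = 0.4879, so ω = 2 arcsin(0.4879) ≈ 58.4°.

58.4°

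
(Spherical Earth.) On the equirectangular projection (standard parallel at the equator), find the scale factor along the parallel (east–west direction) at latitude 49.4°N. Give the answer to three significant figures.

Plate carrée maps x = Rλ, y = Rφ. The meridian scale is h = 1 and the parallel scale is k = 1/cos φ = sec φ.
k = 1/cos 49.4° = 1/0.6508 = 1.537.

1.54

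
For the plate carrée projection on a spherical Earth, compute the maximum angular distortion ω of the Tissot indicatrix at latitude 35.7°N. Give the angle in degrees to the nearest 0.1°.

Plate carrée maps x = Rλ, y = Rφ. The meridian scale is h = 1 and the parallel scale is k = 1/cos φ = sec φ.
At 35.7°: h = 1.000, k = 1.231; principal scales a = 1.231, b = 1.000.
sin(ω/2) = (a − b)/(a + b) = 0.2314/2.231 = 0.1037, so ω = 2 arcsin(0.1037) ≈ 11.9°.

11.9°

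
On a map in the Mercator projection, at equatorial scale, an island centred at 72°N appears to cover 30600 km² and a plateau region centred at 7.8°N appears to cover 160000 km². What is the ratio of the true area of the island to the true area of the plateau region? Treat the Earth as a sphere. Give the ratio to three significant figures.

On Mercator the areal scale is sec²φ, so true area = apparent × cos²φ.
True area of island: 30600 × cos²(72°) = 30600 × 0.09549 = 2922 km².
True area of plateau region: 160000 × cos²(7.8°) = 160000 × 0.9816 = 157100 km².
Ratio = 2922 / 157100 ≈ 0.0186.

0.0186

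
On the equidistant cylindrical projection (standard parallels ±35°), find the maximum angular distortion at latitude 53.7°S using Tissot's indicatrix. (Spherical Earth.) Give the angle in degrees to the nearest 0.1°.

The equidistant cylindrical projection with φ₀ = 35° has h = 1 (meridians true) and k = cos φ₀ / cos φ along parallels.
At 53.7°: h = 1.000, k = 1.384; principal scales a = 1.384, b = 1.000.
sin(ω/2) = (a − b)/(a + b) = 0.3837/2.384 = 0.1610, so ω = 2 arcsin(0.1610) ≈ 18.5°.

18.5°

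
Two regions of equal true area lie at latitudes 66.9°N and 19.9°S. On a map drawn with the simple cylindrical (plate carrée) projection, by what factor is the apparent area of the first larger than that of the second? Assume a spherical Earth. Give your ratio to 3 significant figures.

In the plate carrée (x = Rλ, y = Rφ), meridians are true-scale (h = 1) and parallels are stretched by k = sec φ.
Areal scale at 66.9°: h·k = 1.000 × 2.549 = 2.549.
Areal scale at 19.9°: h·k = 1.000 × 1.064 = 1.064.
Ratio = 2.549/1.064 ≈ 2.40.

2.40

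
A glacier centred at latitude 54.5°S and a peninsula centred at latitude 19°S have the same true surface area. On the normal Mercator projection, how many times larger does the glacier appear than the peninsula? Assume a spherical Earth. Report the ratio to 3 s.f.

2.65

Mercator is conformal with k = sec φ, so areal scale = k² = sec²φ.
At 54.5°: sec²(54.5°) = 1/0.5807² = 2.965.
At 19°: sec²(19°) = 1/0.9455² = 1.119.
Ratio = 2.965/1.119 = cos²(19°)/cos²(54.5°) ≈ 2.65.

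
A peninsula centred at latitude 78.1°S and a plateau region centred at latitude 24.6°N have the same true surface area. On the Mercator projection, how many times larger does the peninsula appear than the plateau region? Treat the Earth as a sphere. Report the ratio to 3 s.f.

Mercator areal scale is sec²φ.
At 78.1°: sec²(78.1°) = 1/0.2062² = 23.52.
At 24.6°: sec²(24.6°) = 1/0.9092² = 1.210.
Ratio = 23.52/1.210 = cos²(24.6°)/cos²(78.1°) ≈ 19.4.

19.4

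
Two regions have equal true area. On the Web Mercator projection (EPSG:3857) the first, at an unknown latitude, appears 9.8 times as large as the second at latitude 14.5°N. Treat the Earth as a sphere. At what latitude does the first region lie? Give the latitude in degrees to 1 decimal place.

72.0°

Mercator areal scale is sec²φ, so apparent-area ratio = sec²φ₁ / sec²φ₂ = cos²φ₂ / cos²φ₁.
cos²φ₂ / cos²φ₁ = 9.8  ⇒  cos φ₁ = cos 14.5° / √9.8 = 0.9681/3.130 = 0.3093.
φ₁ = arccos(0.3093) ≈ 72.0°.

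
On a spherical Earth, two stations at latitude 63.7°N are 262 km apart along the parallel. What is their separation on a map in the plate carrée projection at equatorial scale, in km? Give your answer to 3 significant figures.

In the plate carrée (x = Rλ, y = Rφ), meridians are true-scale (h = 1) and parallels are stretched by k = sec φ.
Along the parallel, k = sec 63.7° = 1/0.4431 = 2.257.
Map distance = 262 × 2.257 ≈ 591 km.

591 km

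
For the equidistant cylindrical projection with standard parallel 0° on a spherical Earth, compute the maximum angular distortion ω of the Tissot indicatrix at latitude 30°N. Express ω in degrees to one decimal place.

In the plate carrée (x = Rλ, y = Rφ), meridians are true-scale (h = 1) and parallels are stretched by k = sec φ.
At 30°: h = 1.000, k = 1.155; principal scales a = 1.155, b = 1.000.
sin(ω/2) = (a − b)/(a + b) = 0.1547/2.155 = 0.07180, so ω = 2 arcsin(0.07180) ≈ 8.2°.

8.2°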